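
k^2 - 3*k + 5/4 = (k - 5/2)*(k - 1/2)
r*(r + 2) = r^2 + 2*r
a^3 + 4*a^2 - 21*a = a*(a - 3)*(a + 7)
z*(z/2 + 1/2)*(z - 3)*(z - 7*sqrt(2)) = z^4/2 - 7*sqrt(2)*z^3/2 - z^3 - 3*z^2/2 + 7*sqrt(2)*z^2 + 21*sqrt(2)*z/2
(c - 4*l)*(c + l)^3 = c^4 - c^3*l - 9*c^2*l^2 - 11*c*l^3 - 4*l^4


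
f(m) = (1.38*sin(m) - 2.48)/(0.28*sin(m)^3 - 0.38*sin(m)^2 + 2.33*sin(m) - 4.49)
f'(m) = (1.38*sin(m) - 2.48)*(-0.84*sin(m)^2*cos(m) + 0.76*sin(m)*cos(m) - 2.33*cos(m))/(0.28*sin(m)^3 - 0.38*sin(m)^2 + 2.33*sin(m) - 4.49)^2 + 1.38*cos(m)/(0.28*sin(m)^3 - 0.38*sin(m)^2 + 2.33*sin(m) - 4.49)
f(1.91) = 0.49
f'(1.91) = 0.03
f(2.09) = 0.50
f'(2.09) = 0.04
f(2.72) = 0.53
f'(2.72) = 0.06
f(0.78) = 0.51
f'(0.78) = -0.06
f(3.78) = 0.54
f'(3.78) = -0.04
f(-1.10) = 0.52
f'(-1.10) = 0.04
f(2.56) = 0.53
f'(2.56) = 0.06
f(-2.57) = 0.55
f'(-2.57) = -0.04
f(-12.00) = 0.53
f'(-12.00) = -0.06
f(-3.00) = 0.55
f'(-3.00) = 0.00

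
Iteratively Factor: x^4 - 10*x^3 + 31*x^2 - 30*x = (x - 3)*(x^3 - 7*x^2 + 10*x) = (x - 3)*(x - 2)*(x^2 - 5*x) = x*(x - 3)*(x - 2)*(x - 5)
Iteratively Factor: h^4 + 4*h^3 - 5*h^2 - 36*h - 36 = (h + 3)*(h^3 + h^2 - 8*h - 12) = (h - 3)*(h + 3)*(h^2 + 4*h + 4) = (h - 3)*(h + 2)*(h + 3)*(h + 2)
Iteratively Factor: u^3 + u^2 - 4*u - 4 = (u + 2)*(u^2 - u - 2) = (u + 1)*(u + 2)*(u - 2)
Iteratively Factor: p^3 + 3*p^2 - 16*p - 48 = (p - 4)*(p^2 + 7*p + 12) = (p - 4)*(p + 4)*(p + 3)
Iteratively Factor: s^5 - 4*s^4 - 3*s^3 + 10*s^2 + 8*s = (s)*(s^4 - 4*s^3 - 3*s^2 + 10*s + 8) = s*(s - 2)*(s^3 - 2*s^2 - 7*s - 4) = s*(s - 4)*(s - 2)*(s^2 + 2*s + 1) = s*(s - 4)*(s - 2)*(s + 1)*(s + 1)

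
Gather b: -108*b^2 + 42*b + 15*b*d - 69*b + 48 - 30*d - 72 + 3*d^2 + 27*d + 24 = -108*b^2 + b*(15*d - 27) + 3*d^2 - 3*d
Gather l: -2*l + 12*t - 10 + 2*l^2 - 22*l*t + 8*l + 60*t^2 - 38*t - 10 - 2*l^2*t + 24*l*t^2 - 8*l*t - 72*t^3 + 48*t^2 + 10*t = l^2*(2 - 2*t) + l*(24*t^2 - 30*t + 6) - 72*t^3 + 108*t^2 - 16*t - 20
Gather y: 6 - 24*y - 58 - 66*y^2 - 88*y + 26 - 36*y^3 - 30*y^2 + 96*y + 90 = -36*y^3 - 96*y^2 - 16*y + 64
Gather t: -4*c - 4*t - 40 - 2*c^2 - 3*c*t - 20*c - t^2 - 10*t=-2*c^2 - 24*c - t^2 + t*(-3*c - 14) - 40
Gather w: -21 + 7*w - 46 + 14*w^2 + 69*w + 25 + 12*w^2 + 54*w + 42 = 26*w^2 + 130*w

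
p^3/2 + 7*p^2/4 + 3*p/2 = p*(p/2 + 1)*(p + 3/2)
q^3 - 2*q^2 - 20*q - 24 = (q - 6)*(q + 2)^2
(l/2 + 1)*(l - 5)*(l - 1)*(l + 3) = l^4/2 - l^3/2 - 19*l^2/2 - 11*l/2 + 15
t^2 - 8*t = t*(t - 8)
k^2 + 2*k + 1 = (k + 1)^2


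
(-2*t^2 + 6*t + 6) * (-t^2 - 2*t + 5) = 2*t^4 - 2*t^3 - 28*t^2 + 18*t + 30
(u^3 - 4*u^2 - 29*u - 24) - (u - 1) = u^3 - 4*u^2 - 30*u - 23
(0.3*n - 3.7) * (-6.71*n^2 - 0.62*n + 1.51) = -2.013*n^3 + 24.641*n^2 + 2.747*n - 5.587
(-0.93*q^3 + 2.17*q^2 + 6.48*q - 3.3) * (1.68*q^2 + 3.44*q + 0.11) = -1.5624*q^5 + 0.4464*q^4 + 18.2489*q^3 + 16.9859*q^2 - 10.6392*q - 0.363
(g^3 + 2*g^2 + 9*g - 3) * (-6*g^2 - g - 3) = -6*g^5 - 13*g^4 - 59*g^3 + 3*g^2 - 24*g + 9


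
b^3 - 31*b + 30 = (b - 5)*(b - 1)*(b + 6)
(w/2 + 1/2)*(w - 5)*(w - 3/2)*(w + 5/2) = w^4/2 - 3*w^3/2 - 51*w^2/8 + 5*w + 75/8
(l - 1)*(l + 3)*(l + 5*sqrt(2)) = l^3 + 2*l^2 + 5*sqrt(2)*l^2 - 3*l + 10*sqrt(2)*l - 15*sqrt(2)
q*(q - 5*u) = q^2 - 5*q*u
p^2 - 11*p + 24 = (p - 8)*(p - 3)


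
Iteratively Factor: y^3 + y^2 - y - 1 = (y + 1)*(y^2 - 1) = (y + 1)^2*(y - 1)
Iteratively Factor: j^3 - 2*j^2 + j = (j - 1)*(j^2 - j) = j*(j - 1)*(j - 1)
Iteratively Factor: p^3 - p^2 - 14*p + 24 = (p + 4)*(p^2 - 5*p + 6) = (p - 2)*(p + 4)*(p - 3)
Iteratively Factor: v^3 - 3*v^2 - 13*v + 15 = (v - 1)*(v^2 - 2*v - 15) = (v - 5)*(v - 1)*(v + 3)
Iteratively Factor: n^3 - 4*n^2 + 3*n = (n)*(n^2 - 4*n + 3) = n*(n - 3)*(n - 1)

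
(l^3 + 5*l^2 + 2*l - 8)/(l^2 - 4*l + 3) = (l^2 + 6*l + 8)/(l - 3)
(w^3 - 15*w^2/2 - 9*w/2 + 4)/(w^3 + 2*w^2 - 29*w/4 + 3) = 2*(w^2 - 7*w - 8)/(2*w^2 + 5*w - 12)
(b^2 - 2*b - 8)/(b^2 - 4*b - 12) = (b - 4)/(b - 6)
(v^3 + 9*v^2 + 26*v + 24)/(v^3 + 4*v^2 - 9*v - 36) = (v + 2)/(v - 3)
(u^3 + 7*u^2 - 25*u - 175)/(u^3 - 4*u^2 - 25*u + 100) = (u + 7)/(u - 4)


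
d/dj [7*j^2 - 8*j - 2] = 14*j - 8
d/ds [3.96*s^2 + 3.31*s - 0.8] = 7.92*s + 3.31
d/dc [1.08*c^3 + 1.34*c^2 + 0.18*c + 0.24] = 3.24*c^2 + 2.68*c + 0.18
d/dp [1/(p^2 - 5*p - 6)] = (5 - 2*p)/(-p^2 + 5*p + 6)^2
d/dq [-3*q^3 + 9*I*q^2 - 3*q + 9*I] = -9*q^2 + 18*I*q - 3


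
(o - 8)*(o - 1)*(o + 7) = o^3 - 2*o^2 - 55*o + 56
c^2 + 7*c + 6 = (c + 1)*(c + 6)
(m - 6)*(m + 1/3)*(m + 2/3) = m^3 - 5*m^2 - 52*m/9 - 4/3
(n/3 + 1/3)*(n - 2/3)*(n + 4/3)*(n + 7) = n^4/3 + 26*n^3/9 + 103*n^2/27 - 22*n/27 - 56/27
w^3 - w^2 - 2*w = w*(w - 2)*(w + 1)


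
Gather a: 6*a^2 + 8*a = 6*a^2 + 8*a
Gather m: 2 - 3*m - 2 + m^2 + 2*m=m^2 - m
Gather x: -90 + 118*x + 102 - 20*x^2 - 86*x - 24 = -20*x^2 + 32*x - 12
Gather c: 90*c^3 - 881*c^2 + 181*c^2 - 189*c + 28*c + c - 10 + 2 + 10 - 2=90*c^3 - 700*c^2 - 160*c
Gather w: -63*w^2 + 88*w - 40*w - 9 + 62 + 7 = -63*w^2 + 48*w + 60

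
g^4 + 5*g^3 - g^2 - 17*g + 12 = (g - 1)^2*(g + 3)*(g + 4)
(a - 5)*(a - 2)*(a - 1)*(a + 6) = a^4 - 2*a^3 - 31*a^2 + 92*a - 60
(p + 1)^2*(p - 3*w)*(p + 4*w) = p^4 + p^3*w + 2*p^3 - 12*p^2*w^2 + 2*p^2*w + p^2 - 24*p*w^2 + p*w - 12*w^2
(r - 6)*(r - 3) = r^2 - 9*r + 18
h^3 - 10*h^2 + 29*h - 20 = (h - 5)*(h - 4)*(h - 1)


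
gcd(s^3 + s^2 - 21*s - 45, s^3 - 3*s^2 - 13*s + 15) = s^2 - 2*s - 15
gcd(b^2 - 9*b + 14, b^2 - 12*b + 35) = b - 7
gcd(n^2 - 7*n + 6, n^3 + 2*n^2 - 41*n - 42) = n - 6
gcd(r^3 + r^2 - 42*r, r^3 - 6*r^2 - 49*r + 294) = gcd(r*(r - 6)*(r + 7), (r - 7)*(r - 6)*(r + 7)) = r^2 + r - 42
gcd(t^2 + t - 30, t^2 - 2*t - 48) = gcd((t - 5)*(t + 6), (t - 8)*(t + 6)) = t + 6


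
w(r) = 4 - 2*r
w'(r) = -2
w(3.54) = -3.08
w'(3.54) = -2.00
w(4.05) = -4.10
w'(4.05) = -2.00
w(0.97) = 2.06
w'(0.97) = -2.00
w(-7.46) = 18.92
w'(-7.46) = -2.00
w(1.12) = 1.76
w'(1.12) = -2.00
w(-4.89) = 13.78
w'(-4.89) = -2.00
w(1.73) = 0.54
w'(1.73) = -2.00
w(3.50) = -3.00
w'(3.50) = -2.00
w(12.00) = -20.00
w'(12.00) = -2.00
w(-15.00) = 34.00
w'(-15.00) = -2.00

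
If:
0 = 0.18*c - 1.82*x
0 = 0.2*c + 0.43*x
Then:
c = 0.00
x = 0.00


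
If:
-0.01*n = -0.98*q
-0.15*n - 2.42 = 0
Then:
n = -16.13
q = -0.16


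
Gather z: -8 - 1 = -9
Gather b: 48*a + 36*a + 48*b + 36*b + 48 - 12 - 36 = 84*a + 84*b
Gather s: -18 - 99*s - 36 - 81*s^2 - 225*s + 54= -81*s^2 - 324*s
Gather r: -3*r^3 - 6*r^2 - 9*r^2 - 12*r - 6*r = -3*r^3 - 15*r^2 - 18*r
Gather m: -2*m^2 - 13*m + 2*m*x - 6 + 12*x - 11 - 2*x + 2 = -2*m^2 + m*(2*x - 13) + 10*x - 15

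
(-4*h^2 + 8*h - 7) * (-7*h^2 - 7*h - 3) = 28*h^4 - 28*h^3 + 5*h^2 + 25*h + 21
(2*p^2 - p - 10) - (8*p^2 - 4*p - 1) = -6*p^2 + 3*p - 9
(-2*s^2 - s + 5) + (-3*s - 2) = -2*s^2 - 4*s + 3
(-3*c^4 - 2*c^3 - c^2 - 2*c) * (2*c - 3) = -6*c^5 + 5*c^4 + 4*c^3 - c^2 + 6*c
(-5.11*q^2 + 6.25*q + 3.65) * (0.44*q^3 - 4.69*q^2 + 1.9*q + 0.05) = -2.2484*q^5 + 26.7159*q^4 - 37.4155*q^3 - 5.499*q^2 + 7.2475*q + 0.1825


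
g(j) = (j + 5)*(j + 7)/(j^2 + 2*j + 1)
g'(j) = (-2*j - 2)*(j + 5)*(j + 7)/(j^2 + 2*j + 1)^2 + (j + 5)/(j^2 + 2*j + 1) + (j + 7)/(j^2 + 2*j + 1)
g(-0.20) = 51.00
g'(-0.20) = -109.38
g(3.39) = 4.52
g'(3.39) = -1.09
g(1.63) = 8.27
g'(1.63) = -4.08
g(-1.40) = 126.00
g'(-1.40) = 687.50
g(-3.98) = 0.35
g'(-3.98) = 0.69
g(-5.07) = -0.01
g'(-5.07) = 0.11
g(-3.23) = 1.34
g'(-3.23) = 2.32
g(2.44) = 5.94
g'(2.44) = -2.02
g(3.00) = 5.00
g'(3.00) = -1.38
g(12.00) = 1.91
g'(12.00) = -0.08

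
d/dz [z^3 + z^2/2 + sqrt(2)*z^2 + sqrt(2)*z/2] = 3*z^2 + z + 2*sqrt(2)*z + sqrt(2)/2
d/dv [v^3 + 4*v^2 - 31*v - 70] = 3*v^2 + 8*v - 31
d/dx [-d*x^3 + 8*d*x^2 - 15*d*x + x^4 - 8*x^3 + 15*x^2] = -3*d*x^2 + 16*d*x - 15*d + 4*x^3 - 24*x^2 + 30*x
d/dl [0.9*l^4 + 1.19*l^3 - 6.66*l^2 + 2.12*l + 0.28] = 3.6*l^3 + 3.57*l^2 - 13.32*l + 2.12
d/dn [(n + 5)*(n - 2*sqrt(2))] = 2*n - 2*sqrt(2) + 5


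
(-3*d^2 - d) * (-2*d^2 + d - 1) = 6*d^4 - d^3 + 2*d^2 + d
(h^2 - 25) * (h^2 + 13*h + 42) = h^4 + 13*h^3 + 17*h^2 - 325*h - 1050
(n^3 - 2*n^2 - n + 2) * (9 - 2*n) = -2*n^4 + 13*n^3 - 16*n^2 - 13*n + 18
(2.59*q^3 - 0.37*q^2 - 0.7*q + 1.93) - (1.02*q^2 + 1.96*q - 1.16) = 2.59*q^3 - 1.39*q^2 - 2.66*q + 3.09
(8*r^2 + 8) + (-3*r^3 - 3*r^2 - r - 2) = -3*r^3 + 5*r^2 - r + 6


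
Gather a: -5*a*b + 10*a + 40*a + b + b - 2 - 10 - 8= a*(50 - 5*b) + 2*b - 20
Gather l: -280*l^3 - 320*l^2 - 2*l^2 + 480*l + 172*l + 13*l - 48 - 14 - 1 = -280*l^3 - 322*l^2 + 665*l - 63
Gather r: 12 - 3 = 9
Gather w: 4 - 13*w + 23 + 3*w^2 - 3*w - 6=3*w^2 - 16*w + 21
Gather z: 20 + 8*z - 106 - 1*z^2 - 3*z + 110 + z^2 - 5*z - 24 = 0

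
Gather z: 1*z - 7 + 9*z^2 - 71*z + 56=9*z^2 - 70*z + 49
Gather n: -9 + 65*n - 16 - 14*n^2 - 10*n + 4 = -14*n^2 + 55*n - 21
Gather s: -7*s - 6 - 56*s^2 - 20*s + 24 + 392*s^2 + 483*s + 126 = 336*s^2 + 456*s + 144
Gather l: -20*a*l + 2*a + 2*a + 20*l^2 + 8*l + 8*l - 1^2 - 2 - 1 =4*a + 20*l^2 + l*(16 - 20*a) - 4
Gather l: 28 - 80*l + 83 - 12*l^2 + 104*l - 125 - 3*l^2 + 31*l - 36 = -15*l^2 + 55*l - 50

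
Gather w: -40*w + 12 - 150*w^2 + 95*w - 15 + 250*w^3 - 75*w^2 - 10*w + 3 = 250*w^3 - 225*w^2 + 45*w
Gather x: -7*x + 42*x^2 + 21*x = 42*x^2 + 14*x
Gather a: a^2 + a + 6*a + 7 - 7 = a^2 + 7*a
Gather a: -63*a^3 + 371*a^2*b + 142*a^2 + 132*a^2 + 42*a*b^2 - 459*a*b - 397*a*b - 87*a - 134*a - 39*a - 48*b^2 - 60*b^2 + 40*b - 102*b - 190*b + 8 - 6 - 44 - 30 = -63*a^3 + a^2*(371*b + 274) + a*(42*b^2 - 856*b - 260) - 108*b^2 - 252*b - 72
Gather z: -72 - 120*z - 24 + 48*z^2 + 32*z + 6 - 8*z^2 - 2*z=40*z^2 - 90*z - 90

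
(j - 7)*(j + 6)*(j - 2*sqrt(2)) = j^3 - 2*sqrt(2)*j^2 - j^2 - 42*j + 2*sqrt(2)*j + 84*sqrt(2)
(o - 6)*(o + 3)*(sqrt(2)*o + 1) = sqrt(2)*o^3 - 3*sqrt(2)*o^2 + o^2 - 18*sqrt(2)*o - 3*o - 18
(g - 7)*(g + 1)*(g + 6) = g^3 - 43*g - 42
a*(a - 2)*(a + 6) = a^3 + 4*a^2 - 12*a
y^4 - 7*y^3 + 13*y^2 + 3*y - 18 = (y - 3)^2*(y - 2)*(y + 1)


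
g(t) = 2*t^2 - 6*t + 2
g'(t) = 4*t - 6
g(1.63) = -2.47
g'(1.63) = 0.52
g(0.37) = 0.05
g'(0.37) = -4.52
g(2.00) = -2.00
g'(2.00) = 2.00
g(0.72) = -1.28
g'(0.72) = -3.12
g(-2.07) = 22.99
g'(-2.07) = -14.28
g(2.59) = -0.12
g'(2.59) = 4.36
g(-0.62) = 6.49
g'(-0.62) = -8.48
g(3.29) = 3.91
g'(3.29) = 7.16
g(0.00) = 2.00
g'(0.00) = -6.00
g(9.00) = 110.00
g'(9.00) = 30.00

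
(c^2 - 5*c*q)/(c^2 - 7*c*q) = (c - 5*q)/(c - 7*q)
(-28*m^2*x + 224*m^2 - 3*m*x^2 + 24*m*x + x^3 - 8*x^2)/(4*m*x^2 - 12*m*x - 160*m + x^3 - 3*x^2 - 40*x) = (-7*m + x)/(x + 5)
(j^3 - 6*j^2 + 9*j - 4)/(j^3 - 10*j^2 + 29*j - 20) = (j - 1)/(j - 5)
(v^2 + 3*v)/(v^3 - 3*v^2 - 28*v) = (v + 3)/(v^2 - 3*v - 28)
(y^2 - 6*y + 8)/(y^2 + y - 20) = (y - 2)/(y + 5)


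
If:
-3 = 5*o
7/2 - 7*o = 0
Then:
No Solution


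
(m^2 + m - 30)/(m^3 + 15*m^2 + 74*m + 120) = (m - 5)/(m^2 + 9*m + 20)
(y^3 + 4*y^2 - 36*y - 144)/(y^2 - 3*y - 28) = (y^2 - 36)/(y - 7)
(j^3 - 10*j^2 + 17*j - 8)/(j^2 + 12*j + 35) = (j^3 - 10*j^2 + 17*j - 8)/(j^2 + 12*j + 35)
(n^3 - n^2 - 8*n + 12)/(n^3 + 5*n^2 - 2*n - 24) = (n - 2)/(n + 4)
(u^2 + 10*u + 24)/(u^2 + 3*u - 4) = (u + 6)/(u - 1)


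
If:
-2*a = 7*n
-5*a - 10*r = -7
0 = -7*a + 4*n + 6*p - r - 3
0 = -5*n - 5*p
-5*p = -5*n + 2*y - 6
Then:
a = -259/415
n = 74/415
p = -74/415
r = 84/83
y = 323/83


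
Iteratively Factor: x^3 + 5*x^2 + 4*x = (x)*(x^2 + 5*x + 4) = x*(x + 4)*(x + 1)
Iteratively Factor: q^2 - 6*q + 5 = (q - 5)*(q - 1)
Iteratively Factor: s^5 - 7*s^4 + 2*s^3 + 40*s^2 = (s)*(s^4 - 7*s^3 + 2*s^2 + 40*s) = s*(s - 4)*(s^3 - 3*s^2 - 10*s) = s*(s - 5)*(s - 4)*(s^2 + 2*s) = s^2*(s - 5)*(s - 4)*(s + 2)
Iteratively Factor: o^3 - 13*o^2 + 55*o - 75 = (o - 3)*(o^2 - 10*o + 25) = (o - 5)*(o - 3)*(o - 5)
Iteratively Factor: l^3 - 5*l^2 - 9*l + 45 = (l - 3)*(l^2 - 2*l - 15) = (l - 3)*(l + 3)*(l - 5)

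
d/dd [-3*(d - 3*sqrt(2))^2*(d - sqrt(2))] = -9*d^2 + 42*sqrt(2)*d - 90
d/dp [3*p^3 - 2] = 9*p^2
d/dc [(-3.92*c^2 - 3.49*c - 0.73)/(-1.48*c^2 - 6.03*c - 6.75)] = (18.4724*c^2 + 50.7592*c + 19.1556)/(2.1904*c^4 + 17.8488*c^3 + 56.3409*c^2 + 81.405*c + 45.5625)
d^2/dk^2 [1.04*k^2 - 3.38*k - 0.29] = 2.08000000000000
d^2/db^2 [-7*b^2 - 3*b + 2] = -14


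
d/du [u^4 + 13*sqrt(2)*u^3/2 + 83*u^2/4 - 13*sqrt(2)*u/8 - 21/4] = 4*u^3 + 39*sqrt(2)*u^2/2 + 83*u/2 - 13*sqrt(2)/8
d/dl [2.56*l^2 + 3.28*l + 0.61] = 5.12*l + 3.28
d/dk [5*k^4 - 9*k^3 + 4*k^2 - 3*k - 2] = 20*k^3 - 27*k^2 + 8*k - 3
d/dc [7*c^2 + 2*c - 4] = 14*c + 2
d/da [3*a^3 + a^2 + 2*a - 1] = 9*a^2 + 2*a + 2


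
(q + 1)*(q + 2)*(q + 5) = q^3 + 8*q^2 + 17*q + 10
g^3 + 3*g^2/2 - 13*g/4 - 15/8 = (g - 3/2)*(g + 1/2)*(g + 5/2)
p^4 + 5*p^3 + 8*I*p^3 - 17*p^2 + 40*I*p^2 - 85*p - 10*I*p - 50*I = (p + 5)*(p + I)*(p + 2*I)*(p + 5*I)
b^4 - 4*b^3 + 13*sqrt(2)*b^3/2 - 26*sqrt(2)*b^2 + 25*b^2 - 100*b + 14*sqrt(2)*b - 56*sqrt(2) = (b - 4)*(b + sqrt(2))*(b + 2*sqrt(2))*(b + 7*sqrt(2)/2)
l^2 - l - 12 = (l - 4)*(l + 3)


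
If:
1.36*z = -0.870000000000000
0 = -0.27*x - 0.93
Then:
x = -3.44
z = -0.64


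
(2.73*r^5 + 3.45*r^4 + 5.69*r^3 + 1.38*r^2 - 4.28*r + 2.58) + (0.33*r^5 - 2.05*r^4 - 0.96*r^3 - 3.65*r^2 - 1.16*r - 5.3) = 3.06*r^5 + 1.4*r^4 + 4.73*r^3 - 2.27*r^2 - 5.44*r - 2.72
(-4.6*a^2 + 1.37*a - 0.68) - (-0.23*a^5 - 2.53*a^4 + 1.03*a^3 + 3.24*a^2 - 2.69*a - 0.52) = 0.23*a^5 + 2.53*a^4 - 1.03*a^3 - 7.84*a^2 + 4.06*a - 0.16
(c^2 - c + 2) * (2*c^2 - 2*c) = 2*c^4 - 4*c^3 + 6*c^2 - 4*c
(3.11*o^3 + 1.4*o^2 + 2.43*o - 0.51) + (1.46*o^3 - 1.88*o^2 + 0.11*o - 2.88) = 4.57*o^3 - 0.48*o^2 + 2.54*o - 3.39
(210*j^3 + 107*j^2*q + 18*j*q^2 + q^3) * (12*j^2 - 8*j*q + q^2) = 2520*j^5 - 396*j^4*q - 430*j^3*q^2 - 25*j^2*q^3 + 10*j*q^4 + q^5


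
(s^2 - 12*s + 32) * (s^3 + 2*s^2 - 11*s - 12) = s^5 - 10*s^4 - 3*s^3 + 184*s^2 - 208*s - 384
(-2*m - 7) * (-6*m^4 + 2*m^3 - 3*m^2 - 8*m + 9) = 12*m^5 + 38*m^4 - 8*m^3 + 37*m^2 + 38*m - 63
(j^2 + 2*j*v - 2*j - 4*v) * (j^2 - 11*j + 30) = j^4 + 2*j^3*v - 13*j^3 - 26*j^2*v + 52*j^2 + 104*j*v - 60*j - 120*v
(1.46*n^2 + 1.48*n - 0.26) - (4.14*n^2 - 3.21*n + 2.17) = -2.68*n^2 + 4.69*n - 2.43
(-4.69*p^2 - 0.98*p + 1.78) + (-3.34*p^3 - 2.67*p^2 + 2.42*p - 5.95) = -3.34*p^3 - 7.36*p^2 + 1.44*p - 4.17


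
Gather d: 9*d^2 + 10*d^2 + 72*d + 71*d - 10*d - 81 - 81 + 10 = 19*d^2 + 133*d - 152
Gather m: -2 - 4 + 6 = 0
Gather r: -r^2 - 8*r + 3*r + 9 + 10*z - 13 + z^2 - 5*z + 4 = -r^2 - 5*r + z^2 + 5*z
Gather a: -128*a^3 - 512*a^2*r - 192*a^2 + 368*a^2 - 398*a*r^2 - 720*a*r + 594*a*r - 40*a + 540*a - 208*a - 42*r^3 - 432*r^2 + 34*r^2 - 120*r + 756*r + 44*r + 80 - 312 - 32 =-128*a^3 + a^2*(176 - 512*r) + a*(-398*r^2 - 126*r + 292) - 42*r^3 - 398*r^2 + 680*r - 264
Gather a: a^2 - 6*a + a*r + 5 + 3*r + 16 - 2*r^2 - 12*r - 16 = a^2 + a*(r - 6) - 2*r^2 - 9*r + 5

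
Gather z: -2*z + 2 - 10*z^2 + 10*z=-10*z^2 + 8*z + 2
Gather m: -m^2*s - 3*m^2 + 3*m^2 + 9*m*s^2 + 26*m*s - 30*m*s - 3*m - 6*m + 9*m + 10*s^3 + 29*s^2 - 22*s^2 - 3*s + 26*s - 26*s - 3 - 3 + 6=-m^2*s + m*(9*s^2 - 4*s) + 10*s^3 + 7*s^2 - 3*s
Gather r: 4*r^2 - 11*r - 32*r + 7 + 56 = 4*r^2 - 43*r + 63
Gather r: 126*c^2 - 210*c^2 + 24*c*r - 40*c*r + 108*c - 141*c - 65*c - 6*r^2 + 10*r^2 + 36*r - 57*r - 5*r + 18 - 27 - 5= -84*c^2 - 98*c + 4*r^2 + r*(-16*c - 26) - 14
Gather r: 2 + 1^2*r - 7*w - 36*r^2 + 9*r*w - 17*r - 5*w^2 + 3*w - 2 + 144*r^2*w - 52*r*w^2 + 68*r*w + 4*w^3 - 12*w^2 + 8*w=r^2*(144*w - 36) + r*(-52*w^2 + 77*w - 16) + 4*w^3 - 17*w^2 + 4*w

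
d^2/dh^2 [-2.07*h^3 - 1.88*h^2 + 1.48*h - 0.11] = -12.42*h - 3.76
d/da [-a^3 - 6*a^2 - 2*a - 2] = -3*a^2 - 12*a - 2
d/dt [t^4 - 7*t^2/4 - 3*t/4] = 4*t^3 - 7*t/2 - 3/4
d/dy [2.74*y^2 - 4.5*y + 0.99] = 5.48*y - 4.5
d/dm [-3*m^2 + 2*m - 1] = 2 - 6*m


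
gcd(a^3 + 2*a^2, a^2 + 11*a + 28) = 1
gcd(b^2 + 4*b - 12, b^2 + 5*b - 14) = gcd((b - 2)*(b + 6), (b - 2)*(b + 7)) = b - 2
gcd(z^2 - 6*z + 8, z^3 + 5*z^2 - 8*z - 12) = z - 2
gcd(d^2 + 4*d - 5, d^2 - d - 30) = d + 5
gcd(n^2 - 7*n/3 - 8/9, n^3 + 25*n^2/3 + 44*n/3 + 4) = n + 1/3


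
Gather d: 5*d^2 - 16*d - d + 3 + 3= 5*d^2 - 17*d + 6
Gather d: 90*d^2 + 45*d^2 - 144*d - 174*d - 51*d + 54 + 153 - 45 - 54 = 135*d^2 - 369*d + 108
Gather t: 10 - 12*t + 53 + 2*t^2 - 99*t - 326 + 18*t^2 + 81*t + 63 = 20*t^2 - 30*t - 200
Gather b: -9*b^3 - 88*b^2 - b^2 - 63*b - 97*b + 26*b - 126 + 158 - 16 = -9*b^3 - 89*b^2 - 134*b + 16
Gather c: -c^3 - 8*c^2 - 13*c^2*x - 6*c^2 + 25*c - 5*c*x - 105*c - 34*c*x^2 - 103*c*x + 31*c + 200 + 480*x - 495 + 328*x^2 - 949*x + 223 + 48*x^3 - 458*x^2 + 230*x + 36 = -c^3 + c^2*(-13*x - 14) + c*(-34*x^2 - 108*x - 49) + 48*x^3 - 130*x^2 - 239*x - 36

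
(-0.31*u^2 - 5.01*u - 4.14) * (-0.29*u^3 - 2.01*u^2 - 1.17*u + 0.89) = 0.0899*u^5 + 2.076*u^4 + 11.6334*u^3 + 13.9072*u^2 + 0.384899999999999*u - 3.6846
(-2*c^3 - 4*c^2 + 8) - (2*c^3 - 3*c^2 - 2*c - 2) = -4*c^3 - c^2 + 2*c + 10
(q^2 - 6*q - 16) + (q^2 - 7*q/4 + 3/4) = 2*q^2 - 31*q/4 - 61/4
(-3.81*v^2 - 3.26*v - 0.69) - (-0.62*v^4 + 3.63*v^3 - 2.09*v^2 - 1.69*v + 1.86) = 0.62*v^4 - 3.63*v^3 - 1.72*v^2 - 1.57*v - 2.55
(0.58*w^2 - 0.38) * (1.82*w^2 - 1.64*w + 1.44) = 1.0556*w^4 - 0.9512*w^3 + 0.1436*w^2 + 0.6232*w - 0.5472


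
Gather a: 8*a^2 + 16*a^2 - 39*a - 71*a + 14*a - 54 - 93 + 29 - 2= 24*a^2 - 96*a - 120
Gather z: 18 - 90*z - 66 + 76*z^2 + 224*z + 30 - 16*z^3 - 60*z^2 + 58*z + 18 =-16*z^3 + 16*z^2 + 192*z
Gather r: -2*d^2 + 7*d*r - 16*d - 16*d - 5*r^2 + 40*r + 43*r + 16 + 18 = -2*d^2 - 32*d - 5*r^2 + r*(7*d + 83) + 34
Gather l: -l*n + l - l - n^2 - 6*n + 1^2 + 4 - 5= -l*n - n^2 - 6*n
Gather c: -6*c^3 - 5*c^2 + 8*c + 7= -6*c^3 - 5*c^2 + 8*c + 7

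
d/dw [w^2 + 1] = 2*w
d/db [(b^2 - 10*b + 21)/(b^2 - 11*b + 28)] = -1/(b^2 - 8*b + 16)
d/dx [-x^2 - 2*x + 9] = -2*x - 2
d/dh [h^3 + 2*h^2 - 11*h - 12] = 3*h^2 + 4*h - 11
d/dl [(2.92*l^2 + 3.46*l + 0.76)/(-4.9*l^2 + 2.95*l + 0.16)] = (25.568*l^2 + 8.3824*l - 1.6884)/(24.01*l^4 - 28.91*l^3 + 7.1345*l^2 + 0.944*l + 0.0256)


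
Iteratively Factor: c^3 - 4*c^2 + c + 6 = (c - 2)*(c^2 - 2*c - 3) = (c - 2)*(c + 1)*(c - 3)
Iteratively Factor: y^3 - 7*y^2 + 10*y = (y)*(y^2 - 7*y + 10) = y*(y - 5)*(y - 2)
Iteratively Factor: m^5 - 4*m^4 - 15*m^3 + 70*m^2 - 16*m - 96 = (m - 3)*(m^4 - m^3 - 18*m^2 + 16*m + 32) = (m - 4)*(m - 3)*(m^3 + 3*m^2 - 6*m - 8) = (m - 4)*(m - 3)*(m - 2)*(m^2 + 5*m + 4) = (m - 4)*(m - 3)*(m - 2)*(m + 4)*(m + 1)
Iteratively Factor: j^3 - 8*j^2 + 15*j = (j - 3)*(j^2 - 5*j) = (j - 5)*(j - 3)*(j)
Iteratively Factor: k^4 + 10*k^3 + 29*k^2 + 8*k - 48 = (k + 4)*(k^3 + 6*k^2 + 5*k - 12) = (k + 3)*(k + 4)*(k^2 + 3*k - 4) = (k + 3)*(k + 4)^2*(k - 1)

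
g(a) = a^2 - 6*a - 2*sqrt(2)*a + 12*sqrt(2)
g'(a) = 2*a - 6 - 2*sqrt(2)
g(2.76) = 0.22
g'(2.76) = -3.31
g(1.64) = 5.18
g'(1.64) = -5.55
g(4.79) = -2.37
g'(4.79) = 0.75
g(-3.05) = 53.20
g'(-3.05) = -14.93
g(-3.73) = 63.81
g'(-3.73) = -16.29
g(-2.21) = 41.37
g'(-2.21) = -13.25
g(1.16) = 8.08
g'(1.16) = -6.51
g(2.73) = 0.32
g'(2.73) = -3.37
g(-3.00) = 52.46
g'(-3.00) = -14.83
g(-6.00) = 105.94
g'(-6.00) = -20.83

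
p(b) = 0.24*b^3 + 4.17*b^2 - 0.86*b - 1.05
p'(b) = 0.72*b^2 + 8.34*b - 0.86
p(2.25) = 20.86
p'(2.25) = 21.55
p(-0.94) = 3.24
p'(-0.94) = -8.06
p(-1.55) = 9.41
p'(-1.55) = -12.06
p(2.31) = 22.17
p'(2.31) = 22.25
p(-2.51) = 23.58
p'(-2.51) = -17.26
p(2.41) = 24.46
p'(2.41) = 23.42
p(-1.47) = 8.46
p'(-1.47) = -11.56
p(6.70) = 252.56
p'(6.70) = 87.34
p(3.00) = 40.38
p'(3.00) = 30.64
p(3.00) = 40.38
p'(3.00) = 30.64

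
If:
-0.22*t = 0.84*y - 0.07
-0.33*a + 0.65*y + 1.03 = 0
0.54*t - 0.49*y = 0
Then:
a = 3.25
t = 0.06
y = 0.07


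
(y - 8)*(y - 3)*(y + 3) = y^3 - 8*y^2 - 9*y + 72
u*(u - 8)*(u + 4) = u^3 - 4*u^2 - 32*u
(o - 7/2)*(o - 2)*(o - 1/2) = o^3 - 6*o^2 + 39*o/4 - 7/2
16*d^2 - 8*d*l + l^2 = (-4*d + l)^2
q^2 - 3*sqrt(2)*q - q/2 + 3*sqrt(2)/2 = (q - 1/2)*(q - 3*sqrt(2))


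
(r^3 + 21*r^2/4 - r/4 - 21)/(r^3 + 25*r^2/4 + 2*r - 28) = (r + 3)/(r + 4)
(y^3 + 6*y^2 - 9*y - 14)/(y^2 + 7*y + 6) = (y^2 + 5*y - 14)/(y + 6)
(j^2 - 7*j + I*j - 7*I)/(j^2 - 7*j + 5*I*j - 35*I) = (j + I)/(j + 5*I)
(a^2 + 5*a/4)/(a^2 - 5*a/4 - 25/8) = 2*a/(2*a - 5)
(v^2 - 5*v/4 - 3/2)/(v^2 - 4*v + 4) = (v + 3/4)/(v - 2)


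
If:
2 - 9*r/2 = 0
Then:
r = 4/9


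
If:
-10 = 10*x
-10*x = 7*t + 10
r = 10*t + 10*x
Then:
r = -10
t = 0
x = -1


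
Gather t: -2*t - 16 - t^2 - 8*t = -t^2 - 10*t - 16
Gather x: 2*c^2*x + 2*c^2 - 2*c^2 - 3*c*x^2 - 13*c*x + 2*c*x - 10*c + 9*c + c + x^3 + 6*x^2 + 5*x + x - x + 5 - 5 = x^3 + x^2*(6 - 3*c) + x*(2*c^2 - 11*c + 5)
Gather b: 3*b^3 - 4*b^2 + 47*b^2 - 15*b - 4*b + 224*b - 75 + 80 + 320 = 3*b^3 + 43*b^2 + 205*b + 325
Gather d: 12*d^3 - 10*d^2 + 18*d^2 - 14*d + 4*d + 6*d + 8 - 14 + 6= 12*d^3 + 8*d^2 - 4*d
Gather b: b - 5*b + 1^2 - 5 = -4*b - 4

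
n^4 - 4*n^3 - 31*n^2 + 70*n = n*(n - 7)*(n - 2)*(n + 5)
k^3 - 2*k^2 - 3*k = k*(k - 3)*(k + 1)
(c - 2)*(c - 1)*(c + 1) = c^3 - 2*c^2 - c + 2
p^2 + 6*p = p*(p + 6)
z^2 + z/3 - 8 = (z - 8/3)*(z + 3)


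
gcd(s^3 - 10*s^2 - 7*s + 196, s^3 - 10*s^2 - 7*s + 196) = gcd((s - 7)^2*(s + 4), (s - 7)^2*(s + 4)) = s^3 - 10*s^2 - 7*s + 196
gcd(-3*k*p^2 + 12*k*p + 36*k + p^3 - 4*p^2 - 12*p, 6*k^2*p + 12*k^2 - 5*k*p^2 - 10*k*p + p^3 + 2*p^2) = -3*k*p - 6*k + p^2 + 2*p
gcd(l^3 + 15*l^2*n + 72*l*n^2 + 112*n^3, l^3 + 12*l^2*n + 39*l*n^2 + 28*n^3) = l^2 + 11*l*n + 28*n^2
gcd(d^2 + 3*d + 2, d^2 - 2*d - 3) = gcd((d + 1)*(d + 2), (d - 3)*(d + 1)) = d + 1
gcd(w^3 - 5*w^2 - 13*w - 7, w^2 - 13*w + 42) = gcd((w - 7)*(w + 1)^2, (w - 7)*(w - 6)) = w - 7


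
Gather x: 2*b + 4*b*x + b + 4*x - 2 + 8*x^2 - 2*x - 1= 3*b + 8*x^2 + x*(4*b + 2) - 3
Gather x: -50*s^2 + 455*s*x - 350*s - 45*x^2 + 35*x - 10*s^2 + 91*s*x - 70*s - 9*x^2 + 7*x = -60*s^2 - 420*s - 54*x^2 + x*(546*s + 42)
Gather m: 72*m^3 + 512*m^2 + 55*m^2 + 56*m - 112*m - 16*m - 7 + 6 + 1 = 72*m^3 + 567*m^2 - 72*m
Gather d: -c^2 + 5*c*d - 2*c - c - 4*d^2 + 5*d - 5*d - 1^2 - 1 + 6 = -c^2 + 5*c*d - 3*c - 4*d^2 + 4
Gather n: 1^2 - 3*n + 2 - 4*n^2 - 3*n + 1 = -4*n^2 - 6*n + 4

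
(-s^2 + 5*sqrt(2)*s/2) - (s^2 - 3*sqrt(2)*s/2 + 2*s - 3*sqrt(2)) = -2*s^2 - 2*s + 4*sqrt(2)*s + 3*sqrt(2)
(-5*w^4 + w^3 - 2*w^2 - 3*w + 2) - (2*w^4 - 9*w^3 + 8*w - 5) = -7*w^4 + 10*w^3 - 2*w^2 - 11*w + 7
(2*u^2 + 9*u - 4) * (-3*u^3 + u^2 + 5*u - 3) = -6*u^5 - 25*u^4 + 31*u^3 + 35*u^2 - 47*u + 12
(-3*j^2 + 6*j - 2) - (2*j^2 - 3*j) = -5*j^2 + 9*j - 2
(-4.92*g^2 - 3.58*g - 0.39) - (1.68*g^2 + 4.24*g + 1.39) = -6.6*g^2 - 7.82*g - 1.78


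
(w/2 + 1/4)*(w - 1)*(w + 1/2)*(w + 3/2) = w^4/2 + 3*w^3/4 - 3*w^2/8 - 11*w/16 - 3/16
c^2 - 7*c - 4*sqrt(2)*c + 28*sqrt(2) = (c - 7)*(c - 4*sqrt(2))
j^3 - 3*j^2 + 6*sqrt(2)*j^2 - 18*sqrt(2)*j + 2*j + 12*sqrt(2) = (j - 2)*(j - 1)*(j + 6*sqrt(2))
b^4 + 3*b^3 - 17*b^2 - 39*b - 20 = (b - 4)*(b + 1)^2*(b + 5)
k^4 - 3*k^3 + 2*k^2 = k^2*(k - 2)*(k - 1)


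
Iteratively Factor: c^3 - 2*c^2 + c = (c)*(c^2 - 2*c + 1) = c*(c - 1)*(c - 1)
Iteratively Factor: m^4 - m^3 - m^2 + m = (m - 1)*(m^3 - m) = (m - 1)^2*(m^2 + m) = m*(m - 1)^2*(m + 1)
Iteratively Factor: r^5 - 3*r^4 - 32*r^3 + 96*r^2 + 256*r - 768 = (r + 4)*(r^4 - 7*r^3 - 4*r^2 + 112*r - 192) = (r - 3)*(r + 4)*(r^3 - 4*r^2 - 16*r + 64) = (r - 3)*(r + 4)^2*(r^2 - 8*r + 16) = (r - 4)*(r - 3)*(r + 4)^2*(r - 4)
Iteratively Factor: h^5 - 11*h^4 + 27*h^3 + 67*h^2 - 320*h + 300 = (h - 2)*(h^4 - 9*h^3 + 9*h^2 + 85*h - 150) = (h - 5)*(h - 2)*(h^3 - 4*h^2 - 11*h + 30) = (h - 5)^2*(h - 2)*(h^2 + h - 6) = (h - 5)^2*(h - 2)^2*(h + 3)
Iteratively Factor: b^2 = (b)*(b)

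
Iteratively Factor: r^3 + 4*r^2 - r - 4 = (r - 1)*(r^2 + 5*r + 4) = (r - 1)*(r + 4)*(r + 1)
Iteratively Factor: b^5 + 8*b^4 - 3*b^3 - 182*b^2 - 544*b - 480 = (b + 4)*(b^4 + 4*b^3 - 19*b^2 - 106*b - 120) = (b + 2)*(b + 4)*(b^3 + 2*b^2 - 23*b - 60) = (b + 2)*(b + 3)*(b + 4)*(b^2 - b - 20) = (b - 5)*(b + 2)*(b + 3)*(b + 4)*(b + 4)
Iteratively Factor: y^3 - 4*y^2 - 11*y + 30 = (y + 3)*(y^2 - 7*y + 10) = (y - 2)*(y + 3)*(y - 5)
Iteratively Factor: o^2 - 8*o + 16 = (o - 4)*(o - 4)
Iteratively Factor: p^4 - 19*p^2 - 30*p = (p + 2)*(p^3 - 2*p^2 - 15*p) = p*(p + 2)*(p^2 - 2*p - 15) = p*(p + 2)*(p + 3)*(p - 5)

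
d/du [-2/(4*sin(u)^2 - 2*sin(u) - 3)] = 4*(4*sin(u) - 1)*cos(u)/(-4*sin(u)^2 + 2*sin(u) + 3)^2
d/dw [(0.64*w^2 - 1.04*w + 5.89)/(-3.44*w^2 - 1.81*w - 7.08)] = (-4.736*w^2 + 31.4608*w + 18.0241)/(11.8336*w^4 + 12.4528*w^3 + 51.9865*w^2 + 25.6296*w + 50.1264)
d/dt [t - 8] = 1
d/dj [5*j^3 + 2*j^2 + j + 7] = 15*j^2 + 4*j + 1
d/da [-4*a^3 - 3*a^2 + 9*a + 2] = -12*a^2 - 6*a + 9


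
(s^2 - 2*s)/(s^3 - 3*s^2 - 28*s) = (2 - s)/(-s^2 + 3*s + 28)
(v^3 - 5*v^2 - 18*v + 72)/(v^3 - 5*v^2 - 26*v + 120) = (v^2 + v - 12)/(v^2 + v - 20)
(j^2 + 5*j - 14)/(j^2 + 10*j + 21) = (j - 2)/(j + 3)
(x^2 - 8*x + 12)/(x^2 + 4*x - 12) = (x - 6)/(x + 6)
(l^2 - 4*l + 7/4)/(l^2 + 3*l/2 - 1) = (l - 7/2)/(l + 2)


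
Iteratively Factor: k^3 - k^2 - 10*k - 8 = (k + 2)*(k^2 - 3*k - 4) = (k - 4)*(k + 2)*(k + 1)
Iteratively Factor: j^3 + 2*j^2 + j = (j)*(j^2 + 2*j + 1) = j*(j + 1)*(j + 1)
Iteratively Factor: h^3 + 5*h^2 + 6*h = (h + 2)*(h^2 + 3*h) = h*(h + 2)*(h + 3)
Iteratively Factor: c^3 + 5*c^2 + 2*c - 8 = (c + 2)*(c^2 + 3*c - 4) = (c + 2)*(c + 4)*(c - 1)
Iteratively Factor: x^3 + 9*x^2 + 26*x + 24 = (x + 4)*(x^2 + 5*x + 6) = (x + 3)*(x + 4)*(x + 2)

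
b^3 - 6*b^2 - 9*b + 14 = (b - 7)*(b - 1)*(b + 2)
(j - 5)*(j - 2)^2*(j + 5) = j^4 - 4*j^3 - 21*j^2 + 100*j - 100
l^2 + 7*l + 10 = (l + 2)*(l + 5)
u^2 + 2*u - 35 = (u - 5)*(u + 7)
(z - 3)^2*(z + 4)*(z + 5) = z^4 + 3*z^3 - 25*z^2 - 39*z + 180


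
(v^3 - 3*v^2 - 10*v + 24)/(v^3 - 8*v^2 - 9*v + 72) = (v^2 - 6*v + 8)/(v^2 - 11*v + 24)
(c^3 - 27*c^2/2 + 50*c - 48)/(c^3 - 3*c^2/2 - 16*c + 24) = (c - 8)/(c + 4)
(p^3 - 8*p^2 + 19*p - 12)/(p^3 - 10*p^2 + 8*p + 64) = (p^2 - 4*p + 3)/(p^2 - 6*p - 16)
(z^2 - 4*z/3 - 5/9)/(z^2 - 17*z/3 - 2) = (z - 5/3)/(z - 6)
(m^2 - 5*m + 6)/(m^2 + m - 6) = (m - 3)/(m + 3)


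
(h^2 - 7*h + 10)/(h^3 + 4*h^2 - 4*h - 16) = (h - 5)/(h^2 + 6*h + 8)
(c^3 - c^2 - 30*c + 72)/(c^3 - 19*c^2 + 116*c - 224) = (c^2 + 3*c - 18)/(c^2 - 15*c + 56)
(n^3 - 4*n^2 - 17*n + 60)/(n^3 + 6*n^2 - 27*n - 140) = (n - 3)/(n + 7)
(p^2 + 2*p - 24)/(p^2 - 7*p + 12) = (p + 6)/(p - 3)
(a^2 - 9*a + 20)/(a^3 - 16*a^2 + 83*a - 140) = 1/(a - 7)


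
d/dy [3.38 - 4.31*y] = -4.31000000000000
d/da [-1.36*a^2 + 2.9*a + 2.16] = 2.9 - 2.72*a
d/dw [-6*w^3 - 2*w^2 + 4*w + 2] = -18*w^2 - 4*w + 4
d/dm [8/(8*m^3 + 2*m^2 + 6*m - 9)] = 16*(-12*m^2 - 2*m - 3)/(8*m^3 + 2*m^2 + 6*m - 9)^2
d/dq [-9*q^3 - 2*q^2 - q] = -27*q^2 - 4*q - 1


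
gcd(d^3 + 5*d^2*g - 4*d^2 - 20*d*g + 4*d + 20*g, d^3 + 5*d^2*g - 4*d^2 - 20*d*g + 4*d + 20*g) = d^3 + 5*d^2*g - 4*d^2 - 20*d*g + 4*d + 20*g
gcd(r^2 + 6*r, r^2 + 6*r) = r^2 + 6*r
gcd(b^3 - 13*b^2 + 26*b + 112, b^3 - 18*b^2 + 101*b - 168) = b^2 - 15*b + 56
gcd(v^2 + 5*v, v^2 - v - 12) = 1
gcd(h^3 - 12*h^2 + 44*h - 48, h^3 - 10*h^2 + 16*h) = h - 2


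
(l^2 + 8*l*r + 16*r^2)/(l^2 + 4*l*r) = (l + 4*r)/l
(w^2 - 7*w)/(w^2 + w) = (w - 7)/(w + 1)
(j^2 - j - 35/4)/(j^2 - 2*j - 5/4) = (-4*j^2 + 4*j + 35)/(-4*j^2 + 8*j + 5)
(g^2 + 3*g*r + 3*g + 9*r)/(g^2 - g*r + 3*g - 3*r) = (-g - 3*r)/(-g + r)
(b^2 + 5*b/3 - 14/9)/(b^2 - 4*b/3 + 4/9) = (3*b + 7)/(3*b - 2)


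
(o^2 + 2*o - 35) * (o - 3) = o^3 - o^2 - 41*o + 105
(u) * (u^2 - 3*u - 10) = u^3 - 3*u^2 - 10*u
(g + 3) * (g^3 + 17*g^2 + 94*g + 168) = g^4 + 20*g^3 + 145*g^2 + 450*g + 504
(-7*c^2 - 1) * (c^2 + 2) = -7*c^4 - 15*c^2 - 2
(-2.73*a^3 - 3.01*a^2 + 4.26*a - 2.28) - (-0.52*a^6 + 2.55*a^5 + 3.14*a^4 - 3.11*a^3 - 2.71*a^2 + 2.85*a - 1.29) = 0.52*a^6 - 2.55*a^5 - 3.14*a^4 + 0.38*a^3 - 0.3*a^2 + 1.41*a - 0.99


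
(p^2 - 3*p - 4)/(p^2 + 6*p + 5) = (p - 4)/(p + 5)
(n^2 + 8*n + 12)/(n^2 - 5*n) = (n^2 + 8*n + 12)/(n*(n - 5))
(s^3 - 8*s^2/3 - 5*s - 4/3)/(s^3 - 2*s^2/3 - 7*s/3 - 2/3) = (s - 4)/(s - 2)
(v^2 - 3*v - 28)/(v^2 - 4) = (v^2 - 3*v - 28)/(v^2 - 4)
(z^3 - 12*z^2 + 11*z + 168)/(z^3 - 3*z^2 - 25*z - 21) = (z - 8)/(z + 1)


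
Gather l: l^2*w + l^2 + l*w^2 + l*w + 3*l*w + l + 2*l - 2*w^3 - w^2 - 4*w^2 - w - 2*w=l^2*(w + 1) + l*(w^2 + 4*w + 3) - 2*w^3 - 5*w^2 - 3*w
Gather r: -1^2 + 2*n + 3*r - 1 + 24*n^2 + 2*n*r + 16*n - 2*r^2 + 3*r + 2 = 24*n^2 + 18*n - 2*r^2 + r*(2*n + 6)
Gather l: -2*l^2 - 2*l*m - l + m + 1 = -2*l^2 + l*(-2*m - 1) + m + 1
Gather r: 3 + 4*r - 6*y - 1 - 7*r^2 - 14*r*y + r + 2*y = -7*r^2 + r*(5 - 14*y) - 4*y + 2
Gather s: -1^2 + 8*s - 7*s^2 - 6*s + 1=-7*s^2 + 2*s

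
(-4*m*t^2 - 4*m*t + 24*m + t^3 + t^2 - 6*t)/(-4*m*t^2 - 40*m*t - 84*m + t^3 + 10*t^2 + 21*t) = (t - 2)/(t + 7)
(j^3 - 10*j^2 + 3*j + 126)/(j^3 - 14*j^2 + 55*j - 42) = (j + 3)/(j - 1)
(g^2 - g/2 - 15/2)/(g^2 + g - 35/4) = 2*(2*g^2 - g - 15)/(4*g^2 + 4*g - 35)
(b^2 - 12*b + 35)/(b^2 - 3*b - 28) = (b - 5)/(b + 4)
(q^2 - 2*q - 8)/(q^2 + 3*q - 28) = (q + 2)/(q + 7)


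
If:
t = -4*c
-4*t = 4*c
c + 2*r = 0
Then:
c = 0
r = 0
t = 0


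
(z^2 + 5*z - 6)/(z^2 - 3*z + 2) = (z + 6)/(z - 2)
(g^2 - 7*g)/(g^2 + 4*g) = (g - 7)/(g + 4)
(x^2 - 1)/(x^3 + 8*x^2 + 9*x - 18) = (x + 1)/(x^2 + 9*x + 18)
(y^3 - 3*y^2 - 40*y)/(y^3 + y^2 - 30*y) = (y^2 - 3*y - 40)/(y^2 + y - 30)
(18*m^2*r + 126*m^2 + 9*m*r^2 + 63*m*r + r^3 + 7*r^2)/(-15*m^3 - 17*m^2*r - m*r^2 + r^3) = (6*m*r + 42*m + r^2 + 7*r)/(-5*m^2 - 4*m*r + r^2)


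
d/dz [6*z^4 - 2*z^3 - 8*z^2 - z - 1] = 24*z^3 - 6*z^2 - 16*z - 1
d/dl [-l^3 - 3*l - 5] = -3*l^2 - 3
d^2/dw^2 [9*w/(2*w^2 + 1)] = 36*w*(2*w^2 - 3)/(2*w^2 + 1)^3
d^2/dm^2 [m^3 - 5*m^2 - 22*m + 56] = 6*m - 10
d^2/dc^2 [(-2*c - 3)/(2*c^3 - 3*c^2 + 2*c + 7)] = 2*(-24*c^5 - 36*c^4 + 134*c^3 + 51*c^2 + 54*c - 47)/(8*c^9 - 36*c^8 + 78*c^7 - 15*c^6 - 174*c^5 + 321*c^4 + 50*c^3 - 357*c^2 + 294*c + 343)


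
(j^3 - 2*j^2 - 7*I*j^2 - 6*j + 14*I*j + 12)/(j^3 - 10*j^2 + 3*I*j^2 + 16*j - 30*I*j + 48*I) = (j^2 - 7*I*j - 6)/(j^2 + j*(-8 + 3*I) - 24*I)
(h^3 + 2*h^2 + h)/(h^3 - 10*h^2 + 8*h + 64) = h*(h^2 + 2*h + 1)/(h^3 - 10*h^2 + 8*h + 64)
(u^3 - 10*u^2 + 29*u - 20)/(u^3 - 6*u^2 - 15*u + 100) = (u^2 - 5*u + 4)/(u^2 - u - 20)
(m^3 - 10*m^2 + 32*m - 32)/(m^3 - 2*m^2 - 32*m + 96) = (m - 2)/(m + 6)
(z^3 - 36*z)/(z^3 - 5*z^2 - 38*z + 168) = z*(z - 6)/(z^2 - 11*z + 28)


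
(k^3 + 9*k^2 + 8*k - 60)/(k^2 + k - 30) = (k^2 + 3*k - 10)/(k - 5)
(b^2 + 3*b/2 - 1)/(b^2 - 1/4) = 2*(b + 2)/(2*b + 1)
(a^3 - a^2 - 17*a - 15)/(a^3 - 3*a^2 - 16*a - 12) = (a^2 - 2*a - 15)/(a^2 - 4*a - 12)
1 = 1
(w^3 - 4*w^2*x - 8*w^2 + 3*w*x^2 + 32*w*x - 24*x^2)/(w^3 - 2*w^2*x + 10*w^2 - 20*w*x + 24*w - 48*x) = (w^3 - 4*w^2*x - 8*w^2 + 3*w*x^2 + 32*w*x - 24*x^2)/(w^3 - 2*w^2*x + 10*w^2 - 20*w*x + 24*w - 48*x)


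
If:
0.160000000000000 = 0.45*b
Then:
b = 0.36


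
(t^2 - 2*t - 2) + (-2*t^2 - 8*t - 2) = -t^2 - 10*t - 4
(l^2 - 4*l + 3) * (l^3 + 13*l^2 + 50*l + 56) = l^5 + 9*l^4 + l^3 - 105*l^2 - 74*l + 168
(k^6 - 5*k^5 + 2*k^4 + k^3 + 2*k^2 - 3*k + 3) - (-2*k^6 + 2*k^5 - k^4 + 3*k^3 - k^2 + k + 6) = 3*k^6 - 7*k^5 + 3*k^4 - 2*k^3 + 3*k^2 - 4*k - 3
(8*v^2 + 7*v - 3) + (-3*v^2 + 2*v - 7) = 5*v^2 + 9*v - 10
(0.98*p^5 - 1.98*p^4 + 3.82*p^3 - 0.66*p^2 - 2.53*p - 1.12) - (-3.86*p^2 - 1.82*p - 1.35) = 0.98*p^5 - 1.98*p^4 + 3.82*p^3 + 3.2*p^2 - 0.71*p + 0.23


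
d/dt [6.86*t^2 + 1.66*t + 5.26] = 13.72*t + 1.66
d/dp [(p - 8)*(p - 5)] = 2*p - 13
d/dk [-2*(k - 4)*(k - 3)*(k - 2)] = -6*k^2 + 36*k - 52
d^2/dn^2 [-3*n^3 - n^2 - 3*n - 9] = -18*n - 2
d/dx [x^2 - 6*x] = 2*x - 6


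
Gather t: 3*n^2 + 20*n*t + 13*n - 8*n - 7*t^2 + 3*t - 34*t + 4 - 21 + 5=3*n^2 + 5*n - 7*t^2 + t*(20*n - 31) - 12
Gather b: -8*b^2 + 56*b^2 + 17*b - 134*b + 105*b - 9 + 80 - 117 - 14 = 48*b^2 - 12*b - 60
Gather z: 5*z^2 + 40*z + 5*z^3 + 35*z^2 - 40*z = 5*z^3 + 40*z^2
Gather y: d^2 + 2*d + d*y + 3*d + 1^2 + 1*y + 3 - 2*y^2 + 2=d^2 + 5*d - 2*y^2 + y*(d + 1) + 6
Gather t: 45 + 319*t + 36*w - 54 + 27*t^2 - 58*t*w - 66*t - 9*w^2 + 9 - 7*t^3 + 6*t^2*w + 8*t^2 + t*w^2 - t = -7*t^3 + t^2*(6*w + 35) + t*(w^2 - 58*w + 252) - 9*w^2 + 36*w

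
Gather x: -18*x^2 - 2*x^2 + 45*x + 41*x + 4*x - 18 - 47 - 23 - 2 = -20*x^2 + 90*x - 90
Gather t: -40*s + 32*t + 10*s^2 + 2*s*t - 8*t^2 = 10*s^2 - 40*s - 8*t^2 + t*(2*s + 32)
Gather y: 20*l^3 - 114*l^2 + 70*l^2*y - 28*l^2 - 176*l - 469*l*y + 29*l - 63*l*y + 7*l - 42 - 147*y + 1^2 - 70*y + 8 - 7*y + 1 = 20*l^3 - 142*l^2 - 140*l + y*(70*l^2 - 532*l - 224) - 32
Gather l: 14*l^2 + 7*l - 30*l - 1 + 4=14*l^2 - 23*l + 3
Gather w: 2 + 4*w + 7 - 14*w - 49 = -10*w - 40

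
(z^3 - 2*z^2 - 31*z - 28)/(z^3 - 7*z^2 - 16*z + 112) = (z + 1)/(z - 4)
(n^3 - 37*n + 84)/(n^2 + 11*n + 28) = (n^2 - 7*n + 12)/(n + 4)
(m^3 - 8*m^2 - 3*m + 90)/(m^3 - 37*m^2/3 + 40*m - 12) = 3*(m^2 - 2*m - 15)/(3*m^2 - 19*m + 6)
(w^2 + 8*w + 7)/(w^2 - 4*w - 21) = (w^2 + 8*w + 7)/(w^2 - 4*w - 21)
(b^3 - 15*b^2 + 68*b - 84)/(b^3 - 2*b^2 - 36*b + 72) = (b - 7)/(b + 6)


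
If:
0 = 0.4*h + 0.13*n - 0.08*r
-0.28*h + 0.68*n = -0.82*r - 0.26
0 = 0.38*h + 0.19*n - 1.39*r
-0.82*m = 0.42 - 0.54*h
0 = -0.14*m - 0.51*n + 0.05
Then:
No Solution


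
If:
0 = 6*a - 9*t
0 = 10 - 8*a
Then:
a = 5/4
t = 5/6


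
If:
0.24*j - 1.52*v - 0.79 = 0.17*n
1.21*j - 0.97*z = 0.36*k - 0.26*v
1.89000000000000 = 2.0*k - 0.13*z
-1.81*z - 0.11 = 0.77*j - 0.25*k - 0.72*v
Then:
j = 0.232287661004293*z + 0.259257980212806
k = 0.065*z + 0.945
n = -24.1685471455709*z - 5.19228562957757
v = 2.73973819301848*z + 0.101914784394251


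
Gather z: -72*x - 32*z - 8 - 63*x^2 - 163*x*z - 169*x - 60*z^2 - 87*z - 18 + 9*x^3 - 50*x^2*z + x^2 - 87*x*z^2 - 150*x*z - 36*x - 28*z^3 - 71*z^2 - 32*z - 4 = 9*x^3 - 62*x^2 - 277*x - 28*z^3 + z^2*(-87*x - 131) + z*(-50*x^2 - 313*x - 151) - 30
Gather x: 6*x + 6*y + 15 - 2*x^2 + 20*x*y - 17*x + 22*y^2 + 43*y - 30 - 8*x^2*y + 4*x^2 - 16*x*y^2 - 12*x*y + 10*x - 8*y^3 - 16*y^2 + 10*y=x^2*(2 - 8*y) + x*(-16*y^2 + 8*y - 1) - 8*y^3 + 6*y^2 + 59*y - 15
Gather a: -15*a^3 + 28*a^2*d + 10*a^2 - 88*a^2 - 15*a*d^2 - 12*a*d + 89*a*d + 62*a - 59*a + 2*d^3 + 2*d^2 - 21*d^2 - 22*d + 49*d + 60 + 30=-15*a^3 + a^2*(28*d - 78) + a*(-15*d^2 + 77*d + 3) + 2*d^3 - 19*d^2 + 27*d + 90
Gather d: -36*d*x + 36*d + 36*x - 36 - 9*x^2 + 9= d*(36 - 36*x) - 9*x^2 + 36*x - 27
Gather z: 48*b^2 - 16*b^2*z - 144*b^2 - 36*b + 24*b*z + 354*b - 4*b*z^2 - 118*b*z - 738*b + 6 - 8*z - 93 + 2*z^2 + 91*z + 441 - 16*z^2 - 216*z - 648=-96*b^2 - 420*b + z^2*(-4*b - 14) + z*(-16*b^2 - 94*b - 133) - 294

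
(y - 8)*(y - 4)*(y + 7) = y^3 - 5*y^2 - 52*y + 224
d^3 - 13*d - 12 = (d - 4)*(d + 1)*(d + 3)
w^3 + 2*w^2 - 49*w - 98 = (w - 7)*(w + 2)*(w + 7)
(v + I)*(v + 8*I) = v^2 + 9*I*v - 8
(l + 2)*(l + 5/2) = l^2 + 9*l/2 + 5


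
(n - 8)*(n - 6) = n^2 - 14*n + 48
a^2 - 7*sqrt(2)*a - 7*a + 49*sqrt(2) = (a - 7)*(a - 7*sqrt(2))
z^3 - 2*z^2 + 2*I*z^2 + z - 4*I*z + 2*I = (z - 1)^2*(z + 2*I)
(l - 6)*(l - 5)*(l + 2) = l^3 - 9*l^2 + 8*l + 60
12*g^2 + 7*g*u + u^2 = (3*g + u)*(4*g + u)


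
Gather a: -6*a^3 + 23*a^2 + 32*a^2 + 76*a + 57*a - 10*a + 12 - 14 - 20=-6*a^3 + 55*a^2 + 123*a - 22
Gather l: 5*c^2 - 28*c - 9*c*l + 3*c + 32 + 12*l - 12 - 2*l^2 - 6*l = 5*c^2 - 25*c - 2*l^2 + l*(6 - 9*c) + 20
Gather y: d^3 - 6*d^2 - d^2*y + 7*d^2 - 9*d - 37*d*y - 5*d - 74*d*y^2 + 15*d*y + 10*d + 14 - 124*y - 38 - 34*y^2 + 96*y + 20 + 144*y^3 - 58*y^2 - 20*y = d^3 + d^2 - 4*d + 144*y^3 + y^2*(-74*d - 92) + y*(-d^2 - 22*d - 48) - 4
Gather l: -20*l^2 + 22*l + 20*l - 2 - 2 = -20*l^2 + 42*l - 4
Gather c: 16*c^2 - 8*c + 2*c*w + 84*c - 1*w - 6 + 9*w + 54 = 16*c^2 + c*(2*w + 76) + 8*w + 48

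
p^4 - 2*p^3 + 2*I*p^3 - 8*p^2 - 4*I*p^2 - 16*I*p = p*(p - 4)*(p + 2)*(p + 2*I)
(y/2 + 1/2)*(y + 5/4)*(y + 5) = y^3/2 + 29*y^2/8 + 25*y/4 + 25/8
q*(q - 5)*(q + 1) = q^3 - 4*q^2 - 5*q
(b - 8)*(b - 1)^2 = b^3 - 10*b^2 + 17*b - 8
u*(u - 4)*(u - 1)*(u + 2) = u^4 - 3*u^3 - 6*u^2 + 8*u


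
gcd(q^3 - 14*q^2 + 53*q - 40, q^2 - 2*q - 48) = q - 8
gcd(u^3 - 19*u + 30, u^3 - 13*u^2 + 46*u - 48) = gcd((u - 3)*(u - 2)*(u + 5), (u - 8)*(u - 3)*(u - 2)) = u^2 - 5*u + 6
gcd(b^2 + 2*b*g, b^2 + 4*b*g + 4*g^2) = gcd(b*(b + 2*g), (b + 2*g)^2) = b + 2*g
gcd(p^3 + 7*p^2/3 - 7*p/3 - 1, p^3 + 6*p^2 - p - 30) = p + 3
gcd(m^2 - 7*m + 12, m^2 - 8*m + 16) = m - 4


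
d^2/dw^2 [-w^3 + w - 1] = -6*w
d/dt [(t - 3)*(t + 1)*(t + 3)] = 3*t^2 + 2*t - 9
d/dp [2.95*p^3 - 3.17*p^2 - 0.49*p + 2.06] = 8.85*p^2 - 6.34*p - 0.49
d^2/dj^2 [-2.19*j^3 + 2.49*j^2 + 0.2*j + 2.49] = 4.98 - 13.14*j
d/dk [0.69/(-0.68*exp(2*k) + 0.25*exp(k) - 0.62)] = (0.9384*exp(k) - 0.1725)*exp(k)/(0.68*exp(2*k) - 0.25*exp(k) + 0.62)^2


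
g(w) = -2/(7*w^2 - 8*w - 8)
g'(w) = -2*(8 - 14*w)/(7*w^2 - 8*w - 8)^2 = 4*(7*w - 4)/(-7*w^2 + 8*w + 8)^2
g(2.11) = -0.32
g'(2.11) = 1.09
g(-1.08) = -0.23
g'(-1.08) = -0.60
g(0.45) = 0.20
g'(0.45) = -0.03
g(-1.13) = -0.20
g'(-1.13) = -0.48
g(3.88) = -0.03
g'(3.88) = 0.02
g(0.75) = 0.20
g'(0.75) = 0.05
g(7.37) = -0.01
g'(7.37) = 0.00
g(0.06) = 0.24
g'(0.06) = -0.20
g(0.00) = 0.25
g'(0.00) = -0.25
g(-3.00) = -0.03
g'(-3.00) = -0.02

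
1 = 1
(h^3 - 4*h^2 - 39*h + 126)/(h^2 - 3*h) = h - 1 - 42/h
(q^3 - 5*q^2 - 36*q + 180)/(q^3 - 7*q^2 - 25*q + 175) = (q^2 - 36)/(q^2 - 2*q - 35)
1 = 1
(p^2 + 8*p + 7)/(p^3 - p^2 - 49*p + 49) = (p + 1)/(p^2 - 8*p + 7)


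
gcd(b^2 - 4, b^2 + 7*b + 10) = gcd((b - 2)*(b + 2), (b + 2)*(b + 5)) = b + 2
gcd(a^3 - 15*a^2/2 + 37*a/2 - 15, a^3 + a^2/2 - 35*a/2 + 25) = a^2 - 9*a/2 + 5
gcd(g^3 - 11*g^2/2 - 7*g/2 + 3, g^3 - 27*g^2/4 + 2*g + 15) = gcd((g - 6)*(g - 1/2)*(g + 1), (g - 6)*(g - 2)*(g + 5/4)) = g - 6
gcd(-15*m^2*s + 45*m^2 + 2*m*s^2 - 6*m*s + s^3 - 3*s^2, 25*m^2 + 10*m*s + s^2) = 5*m + s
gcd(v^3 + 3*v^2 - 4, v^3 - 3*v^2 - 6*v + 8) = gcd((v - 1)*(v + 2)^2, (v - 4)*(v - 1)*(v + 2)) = v^2 + v - 2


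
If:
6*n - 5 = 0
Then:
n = 5/6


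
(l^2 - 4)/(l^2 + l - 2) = (l - 2)/(l - 1)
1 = 1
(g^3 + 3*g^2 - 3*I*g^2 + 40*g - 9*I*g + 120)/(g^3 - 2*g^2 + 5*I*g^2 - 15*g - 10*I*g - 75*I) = (g - 8*I)/(g - 5)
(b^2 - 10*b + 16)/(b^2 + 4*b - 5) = (b^2 - 10*b + 16)/(b^2 + 4*b - 5)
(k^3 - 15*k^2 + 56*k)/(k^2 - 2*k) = (k^2 - 15*k + 56)/(k - 2)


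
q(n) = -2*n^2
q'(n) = -4*n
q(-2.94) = -17.29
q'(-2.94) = 11.76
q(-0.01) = -0.00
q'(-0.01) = 0.04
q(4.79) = -45.89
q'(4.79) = -19.16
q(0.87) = -1.51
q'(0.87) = -3.48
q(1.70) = -5.78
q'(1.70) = -6.80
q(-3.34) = -22.31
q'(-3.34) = 13.36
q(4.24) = -35.96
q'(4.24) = -16.96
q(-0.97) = -1.88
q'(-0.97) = 3.88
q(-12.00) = -288.00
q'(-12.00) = 48.00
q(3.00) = -18.00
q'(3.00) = -12.00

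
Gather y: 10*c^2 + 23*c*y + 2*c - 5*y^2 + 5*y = 10*c^2 + 2*c - 5*y^2 + y*(23*c + 5)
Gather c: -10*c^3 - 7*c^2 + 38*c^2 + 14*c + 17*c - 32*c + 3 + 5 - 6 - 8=-10*c^3 + 31*c^2 - c - 6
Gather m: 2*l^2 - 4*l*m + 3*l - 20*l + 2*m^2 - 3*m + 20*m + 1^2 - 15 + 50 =2*l^2 - 17*l + 2*m^2 + m*(17 - 4*l) + 36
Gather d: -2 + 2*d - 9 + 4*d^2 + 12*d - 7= 4*d^2 + 14*d - 18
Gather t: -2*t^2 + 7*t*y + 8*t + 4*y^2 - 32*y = -2*t^2 + t*(7*y + 8) + 4*y^2 - 32*y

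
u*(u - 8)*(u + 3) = u^3 - 5*u^2 - 24*u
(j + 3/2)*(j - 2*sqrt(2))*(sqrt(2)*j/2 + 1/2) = sqrt(2)*j^3/2 - 3*j^2/2 + 3*sqrt(2)*j^2/4 - 9*j/4 - sqrt(2)*j - 3*sqrt(2)/2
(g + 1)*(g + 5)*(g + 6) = g^3 + 12*g^2 + 41*g + 30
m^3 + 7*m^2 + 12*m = m*(m + 3)*(m + 4)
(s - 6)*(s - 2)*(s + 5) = s^3 - 3*s^2 - 28*s + 60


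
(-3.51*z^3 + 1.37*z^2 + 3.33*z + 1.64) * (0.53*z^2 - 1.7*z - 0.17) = -1.8603*z^5 + 6.6931*z^4 + 0.0326*z^3 - 5.0247*z^2 - 3.3541*z - 0.2788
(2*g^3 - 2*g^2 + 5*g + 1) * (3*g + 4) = 6*g^4 + 2*g^3 + 7*g^2 + 23*g + 4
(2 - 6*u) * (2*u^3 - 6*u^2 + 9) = -12*u^4 + 40*u^3 - 12*u^2 - 54*u + 18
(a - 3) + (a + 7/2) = 2*a + 1/2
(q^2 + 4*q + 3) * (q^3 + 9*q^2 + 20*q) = q^5 + 13*q^4 + 59*q^3 + 107*q^2 + 60*q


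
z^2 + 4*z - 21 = (z - 3)*(z + 7)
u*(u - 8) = u^2 - 8*u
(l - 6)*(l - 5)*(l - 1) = l^3 - 12*l^2 + 41*l - 30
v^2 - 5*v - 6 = (v - 6)*(v + 1)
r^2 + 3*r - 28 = (r - 4)*(r + 7)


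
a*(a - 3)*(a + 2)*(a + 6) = a^4 + 5*a^3 - 12*a^2 - 36*a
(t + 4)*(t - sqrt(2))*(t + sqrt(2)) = t^3 + 4*t^2 - 2*t - 8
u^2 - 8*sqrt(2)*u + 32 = (u - 4*sqrt(2))^2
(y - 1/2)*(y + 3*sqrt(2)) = y^2 - y/2 + 3*sqrt(2)*y - 3*sqrt(2)/2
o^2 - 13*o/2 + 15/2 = (o - 5)*(o - 3/2)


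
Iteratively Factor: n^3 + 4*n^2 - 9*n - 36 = (n - 3)*(n^2 + 7*n + 12) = (n - 3)*(n + 4)*(n + 3)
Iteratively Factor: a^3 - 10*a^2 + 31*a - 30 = (a - 5)*(a^2 - 5*a + 6) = (a - 5)*(a - 2)*(a - 3)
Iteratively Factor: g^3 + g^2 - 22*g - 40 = (g - 5)*(g^2 + 6*g + 8) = (g - 5)*(g + 4)*(g + 2)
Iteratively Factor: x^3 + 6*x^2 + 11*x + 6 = (x + 1)*(x^2 + 5*x + 6) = (x + 1)*(x + 2)*(x + 3)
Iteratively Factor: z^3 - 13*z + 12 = (z + 4)*(z^2 - 4*z + 3) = (z - 1)*(z + 4)*(z - 3)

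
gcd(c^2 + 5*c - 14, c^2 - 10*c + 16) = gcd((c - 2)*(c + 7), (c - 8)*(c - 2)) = c - 2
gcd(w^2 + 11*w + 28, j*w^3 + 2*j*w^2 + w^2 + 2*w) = 1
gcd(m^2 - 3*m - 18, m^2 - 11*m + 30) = m - 6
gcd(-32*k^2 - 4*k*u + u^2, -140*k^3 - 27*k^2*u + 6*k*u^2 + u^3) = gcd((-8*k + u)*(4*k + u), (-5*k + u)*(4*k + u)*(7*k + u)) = 4*k + u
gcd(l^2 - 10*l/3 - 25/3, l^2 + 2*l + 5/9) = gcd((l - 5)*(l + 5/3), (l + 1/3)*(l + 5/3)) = l + 5/3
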